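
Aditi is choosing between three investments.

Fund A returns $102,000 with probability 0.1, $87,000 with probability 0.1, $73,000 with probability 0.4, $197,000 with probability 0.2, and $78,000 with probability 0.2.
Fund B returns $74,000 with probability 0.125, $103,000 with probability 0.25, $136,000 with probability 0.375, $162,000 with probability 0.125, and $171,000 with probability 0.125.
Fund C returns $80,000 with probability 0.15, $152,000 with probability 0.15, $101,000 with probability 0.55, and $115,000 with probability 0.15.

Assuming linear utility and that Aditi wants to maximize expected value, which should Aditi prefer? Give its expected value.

Fund A = 0.1 × 102000 + 0.1 × 87000 + 0.4 × 73000 + 0.2 × 197000 + 0.2 × 78000 = 10200 + 8700 + 29200 + 39400 + 15600 = 103100
Fund B = 0.125 × 74000 + 0.25 × 103000 + 0.375 × 136000 + 0.125 × 162000 + 0.125 × 171000 = 9250 + 25750 + 51000 + 20250 + 21375 = 127625
Fund C = 0.15 × 80000 + 0.15 × 152000 + 0.55 × 101000 + 0.15 × 115000 = 12000 + 22800 + 55550 + 17250 = 107600

Fund B ($127,625)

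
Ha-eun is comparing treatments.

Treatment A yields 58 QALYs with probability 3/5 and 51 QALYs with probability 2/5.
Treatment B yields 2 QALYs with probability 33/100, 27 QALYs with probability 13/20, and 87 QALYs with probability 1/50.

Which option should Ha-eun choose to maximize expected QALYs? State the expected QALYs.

Treatment A = 3/5 × 58 + 2/5 × 51 = 34.8 + 20.4 = 55.2
Treatment B = 33/100 × 2 + 13/20 × 27 + 1/50 × 87 = 0.66 + 17.55 + 1.74 = 19.95

Treatment A (55.2 QALYs)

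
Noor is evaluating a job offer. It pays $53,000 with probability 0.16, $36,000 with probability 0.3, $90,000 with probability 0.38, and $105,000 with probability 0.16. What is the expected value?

$70,280

EV = 0.16 × 53000 + 0.3 × 36000 + 0.38 × 90000 + 0.16 × 105000 = 8480 + 10800 + 34200 + 16800 = 70280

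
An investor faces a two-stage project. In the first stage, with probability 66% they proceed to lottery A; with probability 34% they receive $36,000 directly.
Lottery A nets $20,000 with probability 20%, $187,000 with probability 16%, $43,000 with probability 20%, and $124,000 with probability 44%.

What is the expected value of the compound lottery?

EV(A) = 0.2 × 20000 + 0.16 × 187000 + 0.2 × 43000 + 0.44 × 124000 = 4000 + 29920 + 8600 + 54560 = 97080
Branch B: 36000 (certain)
Overall = 0.66 × 97080 + 0.34 × 36000 = 64072.8 + 12240 = 76312.8

$76,312.80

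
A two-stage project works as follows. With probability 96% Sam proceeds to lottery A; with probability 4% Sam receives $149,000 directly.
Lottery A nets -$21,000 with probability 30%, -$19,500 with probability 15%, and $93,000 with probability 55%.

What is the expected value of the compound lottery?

EV(A) = 0.3 × (-21000) + 0.15 × (-19500) + 0.55 × 93000 = -6300 − 2925 + 51150 = 41925
Branch B: 149000 (certain)
Overall = 0.96 × 41925 + 0.04 × 149000 = 40248 + 5960 = 46208

$46,208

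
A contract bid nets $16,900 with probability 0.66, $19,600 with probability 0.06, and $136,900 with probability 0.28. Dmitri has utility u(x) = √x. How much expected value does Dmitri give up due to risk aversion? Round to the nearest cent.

E[u] = 0.66·√16900 + 0.06·√19600 + 0.28·√136900 = 0.66·130 + 0.06·140 + 0.28·370 = 197.8
CE = (197.8)² = 39124.84
Risk premium = EV − CE = 50662 − 39124.84 = 11537.16

$11,537.16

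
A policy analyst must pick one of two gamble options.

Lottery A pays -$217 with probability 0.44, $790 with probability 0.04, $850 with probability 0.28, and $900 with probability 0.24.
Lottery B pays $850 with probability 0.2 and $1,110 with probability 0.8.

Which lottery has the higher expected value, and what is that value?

Lottery B ($1,058)

Lottery A = 0.44 × (-217) + 0.04 × 790 + 0.28 × 850 + 0.24 × 900 = -95.48 + 31.6 + 238 + 216 = 390.12
Lottery B = 0.2 × 850 + 0.8 × 1110 = 170 + 888 = 1058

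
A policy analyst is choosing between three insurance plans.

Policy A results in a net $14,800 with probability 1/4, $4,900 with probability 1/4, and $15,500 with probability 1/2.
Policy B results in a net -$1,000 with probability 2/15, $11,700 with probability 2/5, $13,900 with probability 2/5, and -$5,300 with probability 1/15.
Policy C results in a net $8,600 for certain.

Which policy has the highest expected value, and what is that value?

Policy A = 1/4 × 14800 + 1/4 × 4900 + 1/2 × 15500 = 3700 + 1225 + 7750 = 12675
Policy B = 2/15 × (-1000) + 2/5 × 11700 + 2/5 × 13900 + 1/15 × (-5300) = -133.3333 + 4680 + 5560 − 353.3333 = 9753.3333
Policy C: 8600 (certain)

Policy A ($12,675)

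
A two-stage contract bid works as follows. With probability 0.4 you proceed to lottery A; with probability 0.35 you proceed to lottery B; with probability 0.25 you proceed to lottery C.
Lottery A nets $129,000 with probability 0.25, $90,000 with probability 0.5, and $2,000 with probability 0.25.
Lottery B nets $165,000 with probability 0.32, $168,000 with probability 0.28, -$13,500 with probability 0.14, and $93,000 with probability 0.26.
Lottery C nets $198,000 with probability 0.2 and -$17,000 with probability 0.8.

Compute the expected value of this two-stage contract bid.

$80,345.50

EV(A) = 0.25 × 129000 + 0.5 × 90000 + 0.25 × 2000 = 32250 + 45000 + 500 = 77750
EV(B) = 0.32 × 165000 + 0.28 × 168000 + 0.14 × (-13500) + 0.26 × 93000 = 52800 + 47040 − 1890 + 24180 = 122130
EV(C) = 0.2 × 198000 + 0.8 × (-17000) = 39600 − 13600 = 26000
Overall = 0.4 × 77750 + 0.35 × 122130 + 0.25 × 26000 = 31100 + 42745.5 + 6500 = 80345.5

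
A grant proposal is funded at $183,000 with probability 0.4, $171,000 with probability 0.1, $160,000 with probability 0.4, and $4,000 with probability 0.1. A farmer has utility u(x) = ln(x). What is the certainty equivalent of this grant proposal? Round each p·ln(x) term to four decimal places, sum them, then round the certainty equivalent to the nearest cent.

$117,524.25

E[u] = 0.4·ln(183000) + 0.1·ln(171000) + 0.4·ln(160000) + 0.1·ln(4000) = 4.8469 + 1.2049 + 4.7932 + 0.8294 = 11.6744
CE = e^11.6744 ≈ 117524.25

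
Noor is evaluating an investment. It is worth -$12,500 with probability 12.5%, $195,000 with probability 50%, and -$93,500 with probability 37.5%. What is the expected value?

EV = 0.125 × (-12500) + 0.5 × 195000 + 0.375 × (-93500) = -1562.5 + 97500 − 35062.5 = 60875

$60,875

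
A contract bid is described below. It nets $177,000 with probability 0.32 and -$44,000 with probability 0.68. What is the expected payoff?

EV = 0.32 × 177000 + 0.68 × (-44000) = 56640 − 29920 = 26720

$26,720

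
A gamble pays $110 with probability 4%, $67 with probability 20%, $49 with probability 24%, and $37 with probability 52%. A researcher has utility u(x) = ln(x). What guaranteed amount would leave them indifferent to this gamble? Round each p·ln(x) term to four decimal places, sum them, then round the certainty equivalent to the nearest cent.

E[u] = 0.04·ln(110) + 0.2·ln(67) + 0.24·ln(49) + 0.52·ln(37) = 0.1880 + 0.8409 + 0.9340 + 1.8777 = 3.8406
CE = e^3.8406 ≈ 46.55

$46.55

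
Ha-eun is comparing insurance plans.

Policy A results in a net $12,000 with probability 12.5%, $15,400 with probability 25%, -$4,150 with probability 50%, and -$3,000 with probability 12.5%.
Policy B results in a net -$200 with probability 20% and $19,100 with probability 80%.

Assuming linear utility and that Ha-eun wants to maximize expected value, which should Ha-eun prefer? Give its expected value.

Policy B ($15,240)

Policy A = 0.125 × 12000 + 0.25 × 15400 + 0.5 × (-4150) + 0.125 × (-3000) = 1500 + 3850 − 2075 − 375 = 2900
Policy B = 0.2 × (-200) + 0.8 × 19100 = -40 + 15280 = 15240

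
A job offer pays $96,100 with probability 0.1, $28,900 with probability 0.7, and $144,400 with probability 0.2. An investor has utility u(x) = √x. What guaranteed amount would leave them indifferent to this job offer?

$51,076

E[u] = 0.1·√96100 + 0.7·√28900 + 0.2·√144400 = 0.1·310 + 0.7·170 + 0.2·380 = 226
CE = (226)² = 51076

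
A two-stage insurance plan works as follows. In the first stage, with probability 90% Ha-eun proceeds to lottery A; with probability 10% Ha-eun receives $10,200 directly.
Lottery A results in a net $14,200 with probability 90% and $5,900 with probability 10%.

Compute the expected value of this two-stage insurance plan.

$13,053

EV(A) = 0.9 × 14200 + 0.1 × 5900 = 12780 + 590 = 13370
Branch B: 10200 (certain)
Overall = 0.9 × 13370 + 0.1 × 10200 = 12033 + 1020 = 13053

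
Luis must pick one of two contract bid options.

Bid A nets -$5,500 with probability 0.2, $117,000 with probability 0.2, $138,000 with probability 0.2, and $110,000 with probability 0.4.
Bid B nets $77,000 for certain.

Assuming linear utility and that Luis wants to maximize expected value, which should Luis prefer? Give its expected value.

Bid A = 0.2 × (-5500) + 0.2 × 117000 + 0.2 × 138000 + 0.4 × 110000 = -1100 + 23400 + 27600 + 44000 = 93900
Bid B: 77000 (certain)

Bid A ($93,900)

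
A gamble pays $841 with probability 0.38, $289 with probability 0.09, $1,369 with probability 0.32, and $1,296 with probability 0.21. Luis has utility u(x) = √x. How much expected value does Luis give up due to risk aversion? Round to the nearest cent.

E[u] = 0.38·√841 + 0.09·√289 + 0.32·√1369 + 0.21·√1296 = 0.38·29 + 0.09·17 + 0.32·37 + 0.21·36 = 31.95
CE = (31.95)² = 1020.8025
Risk premium = EV − CE = 1055.83 − 1020.8025 = 35.0275

$35.03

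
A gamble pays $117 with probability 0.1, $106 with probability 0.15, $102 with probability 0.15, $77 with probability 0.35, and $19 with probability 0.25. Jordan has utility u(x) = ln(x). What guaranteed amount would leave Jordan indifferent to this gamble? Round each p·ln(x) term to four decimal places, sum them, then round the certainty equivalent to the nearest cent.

E[u] = 0.1·ln(117) + 0.15·ln(106) + 0.15·ln(102) + 0.35·ln(77) + 0.25·ln(19) = 0.4762 + 0.6995 + 0.6937 + 1.5203 + 0.7361 = 4.1258
CE = e^4.1258 ≈ 61.92

$61.92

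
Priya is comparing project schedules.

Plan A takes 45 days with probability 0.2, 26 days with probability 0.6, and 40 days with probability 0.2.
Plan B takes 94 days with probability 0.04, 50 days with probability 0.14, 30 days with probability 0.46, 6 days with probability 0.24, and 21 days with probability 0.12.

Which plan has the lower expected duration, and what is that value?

Plan A = 0.2 × 45 + 0.6 × 26 + 0.2 × 40 = 9 + 15.6 + 8 = 32.6
Plan B = 0.04 × 94 + 0.14 × 50 + 0.46 × 30 + 0.24 × 6 + 0.12 × 21 = 3.76 + 7 + 13.8 + 1.44 + 2.52 = 28.52

Plan B (28.52 days)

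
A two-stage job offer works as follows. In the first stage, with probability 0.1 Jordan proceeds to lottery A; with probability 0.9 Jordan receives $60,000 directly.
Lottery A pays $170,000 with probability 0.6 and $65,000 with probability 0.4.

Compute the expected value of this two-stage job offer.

EV(A) = 0.6 × 170000 + 0.4 × 65000 = 102000 + 26000 = 128000
Branch B: 60000 (certain)
Overall = 0.1 × 128000 + 0.9 × 60000 = 12800 + 54000 = 66800

$66,800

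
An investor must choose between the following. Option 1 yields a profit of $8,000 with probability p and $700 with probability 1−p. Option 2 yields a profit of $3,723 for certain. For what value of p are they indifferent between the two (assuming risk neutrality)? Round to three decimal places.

p = 0.414

p·8000 + (1−p)·700 = 3723
7300p + 700 = 3723
p = (3723 − 700) / 7300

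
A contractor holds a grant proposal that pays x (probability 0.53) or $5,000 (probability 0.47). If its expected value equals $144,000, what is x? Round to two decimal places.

x = $267,264.15

0.53·x + 0.47·5000 = 144000
0.53·x = 144000 − 2350 = 141650
x = 141650 / 0.53 = 267264.1509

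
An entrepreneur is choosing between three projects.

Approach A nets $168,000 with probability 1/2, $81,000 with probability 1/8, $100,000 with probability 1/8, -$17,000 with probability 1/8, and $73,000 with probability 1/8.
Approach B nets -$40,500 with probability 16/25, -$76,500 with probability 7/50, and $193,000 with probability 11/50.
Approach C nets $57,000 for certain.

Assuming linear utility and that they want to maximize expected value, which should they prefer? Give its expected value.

Approach A ($113,625)

Approach A = 1/2 × 168000 + 1/8 × 81000 + 1/8 × 100000 + 1/8 × (-17000) + 1/8 × 73000 = 84000 + 10125 + 12500 − 2125 + 9125 = 113625
Approach B = 16/25 × (-40500) + 7/50 × (-76500) + 11/50 × 193000 = -25920 − 10710 + 42460 = 5830
Approach C: 57000 (certain)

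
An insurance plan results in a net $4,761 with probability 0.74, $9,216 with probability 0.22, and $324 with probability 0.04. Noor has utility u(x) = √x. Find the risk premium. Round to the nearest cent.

E[u] = 0.74·√4761 + 0.22·√9216 + 0.04·√324 = 0.74·69 + 0.22·96 + 0.04·18 = 72.9
CE = (72.9)² = 5314.41
Risk premium = EV − CE = 5563.62 − 5314.41 = 249.21

$249.21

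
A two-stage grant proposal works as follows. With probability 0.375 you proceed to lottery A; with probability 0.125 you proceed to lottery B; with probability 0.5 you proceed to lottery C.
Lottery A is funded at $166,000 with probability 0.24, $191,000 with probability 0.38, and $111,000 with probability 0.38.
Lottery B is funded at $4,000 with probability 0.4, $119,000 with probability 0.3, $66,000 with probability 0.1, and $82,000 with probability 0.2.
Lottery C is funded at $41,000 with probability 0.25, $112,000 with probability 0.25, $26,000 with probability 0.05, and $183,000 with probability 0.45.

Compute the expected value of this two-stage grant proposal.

$126,462.50

EV(A) = 0.24 × 166000 + 0.38 × 191000 + 0.38 × 111000 = 39840 + 72580 + 42180 = 154600
EV(B) = 0.4 × 4000 + 0.3 × 119000 + 0.1 × 66000 + 0.2 × 82000 = 1600 + 35700 + 6600 + 16400 = 60300
EV(C) = 0.25 × 41000 + 0.25 × 112000 + 0.05 × 26000 + 0.45 × 183000 = 10250 + 28000 + 1300 + 82350 = 121900
Overall = 0.375 × 154600 + 0.125 × 60300 + 0.5 × 121900 = 57975 + 7537.5 + 60950 = 126462.5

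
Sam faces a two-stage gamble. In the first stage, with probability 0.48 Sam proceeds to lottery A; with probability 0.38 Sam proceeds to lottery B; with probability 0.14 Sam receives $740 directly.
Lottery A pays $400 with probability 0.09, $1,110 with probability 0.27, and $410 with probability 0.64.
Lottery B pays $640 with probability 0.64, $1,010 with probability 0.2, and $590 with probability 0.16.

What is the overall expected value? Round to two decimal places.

EV(A) = 0.09 × 400 + 0.27 × 1110 + 0.64 × 410 = 36 + 299.7 + 262.4 = 598.1
EV(B) = 0.64 × 640 + 0.2 × 1010 + 0.16 × 590 = 409.6 + 202 + 94.4 = 706
Branch C: 740 (certain)
Overall = 0.48 × 598.1 + 0.38 × 706 + 0.14 × 740 = 287.088 + 268.28 + 103.6 = 658.968

$658.97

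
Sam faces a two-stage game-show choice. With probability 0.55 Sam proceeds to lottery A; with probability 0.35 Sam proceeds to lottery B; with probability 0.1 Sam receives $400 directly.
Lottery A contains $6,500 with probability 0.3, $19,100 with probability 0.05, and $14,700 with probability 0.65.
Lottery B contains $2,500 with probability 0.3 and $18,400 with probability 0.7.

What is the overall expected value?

EV(A) = 0.3 × 6500 + 0.05 × 19100 + 0.65 × 14700 = 1950 + 955 + 9555 = 12460
EV(B) = 0.3 × 2500 + 0.7 × 18400 = 750 + 12880 = 13630
Branch C: 400 (certain)
Overall = 0.55 × 12460 + 0.35 × 13630 + 0.1 × 400 = 6853 + 4770.5 + 40 = 11663.5

$11,663.50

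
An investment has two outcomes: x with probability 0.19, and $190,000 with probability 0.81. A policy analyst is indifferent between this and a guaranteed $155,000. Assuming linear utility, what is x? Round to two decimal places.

0.19·x + 0.81·190000 = 155000
0.19·x = 155000 − 153900 = 1100
x = 1100 / 0.19 = 5789.4737

x = $5,789.47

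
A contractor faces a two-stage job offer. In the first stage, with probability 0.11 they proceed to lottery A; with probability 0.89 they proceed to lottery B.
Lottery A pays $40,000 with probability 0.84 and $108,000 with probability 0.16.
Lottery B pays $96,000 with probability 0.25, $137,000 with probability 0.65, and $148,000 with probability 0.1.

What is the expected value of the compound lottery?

$119,383.30

EV(A) = 0.84 × 40000 + 0.16 × 108000 = 33600 + 17280 = 50880
EV(B) = 0.25 × 96000 + 0.65 × 137000 + 0.1 × 148000 = 24000 + 89050 + 14800 = 127850
Overall = 0.11 × 50880 + 0.89 × 127850 = 5596.8 + 113786.5 = 119383.3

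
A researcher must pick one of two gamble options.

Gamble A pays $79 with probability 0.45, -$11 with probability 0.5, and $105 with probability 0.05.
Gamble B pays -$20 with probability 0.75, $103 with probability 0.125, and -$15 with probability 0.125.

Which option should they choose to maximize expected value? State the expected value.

Gamble A ($35.30)

Gamble A = 0.45 × 79 + 0.5 × (-11) + 0.05 × 105 = 35.55 − 5.5 + 5.25 = 35.3
Gamble B = 0.75 × (-20) + 0.125 × 103 + 0.125 × (-15) = -15 + 12.875 − 1.875 = -4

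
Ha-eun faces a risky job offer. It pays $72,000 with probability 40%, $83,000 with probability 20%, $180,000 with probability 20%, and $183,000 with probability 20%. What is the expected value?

EV = 0.4 × 72000 + 0.2 × 83000 + 0.2 × 180000 + 0.2 × 183000 = 28800 + 16600 + 36000 + 36600 = 118000

$118,000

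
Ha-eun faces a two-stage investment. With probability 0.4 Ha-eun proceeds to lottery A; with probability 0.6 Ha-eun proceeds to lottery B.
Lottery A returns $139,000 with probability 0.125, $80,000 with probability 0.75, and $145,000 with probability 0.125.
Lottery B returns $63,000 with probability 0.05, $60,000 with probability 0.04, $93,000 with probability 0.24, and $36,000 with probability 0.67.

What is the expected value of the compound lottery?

$69,394

EV(A) = 0.125 × 139000 + 0.75 × 80000 + 0.125 × 145000 = 17375 + 60000 + 18125 = 95500
EV(B) = 0.05 × 63000 + 0.04 × 60000 + 0.24 × 93000 + 0.67 × 36000 = 3150 + 2400 + 22320 + 24120 = 51990
Overall = 0.4 × 95500 + 0.6 × 51990 = 38200 + 31194 = 69394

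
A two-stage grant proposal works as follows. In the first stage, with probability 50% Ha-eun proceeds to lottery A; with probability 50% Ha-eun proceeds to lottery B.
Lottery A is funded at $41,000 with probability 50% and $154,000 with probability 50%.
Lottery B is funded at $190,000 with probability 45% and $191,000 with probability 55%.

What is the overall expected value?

$144,025

EV(A) = 0.5 × 41000 + 0.5 × 154000 = 20500 + 77000 = 97500
EV(B) = 0.45 × 190000 + 0.55 × 191000 = 85500 + 105050 = 190550
Overall = 0.5 × 97500 + 0.5 × 190550 = 48750 + 95275 = 144025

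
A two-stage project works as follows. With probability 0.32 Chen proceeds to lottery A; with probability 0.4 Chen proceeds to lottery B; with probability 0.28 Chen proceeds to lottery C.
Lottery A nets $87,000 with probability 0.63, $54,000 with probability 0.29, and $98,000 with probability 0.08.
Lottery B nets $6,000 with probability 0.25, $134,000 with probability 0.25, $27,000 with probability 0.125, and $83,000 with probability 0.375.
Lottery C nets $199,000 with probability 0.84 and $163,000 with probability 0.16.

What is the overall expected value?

$106,966.40

EV(A) = 0.63 × 87000 + 0.29 × 54000 + 0.08 × 98000 = 54810 + 15660 + 7840 = 78310
EV(B) = 0.25 × 6000 + 0.25 × 134000 + 0.125 × 27000 + 0.375 × 83000 = 1500 + 33500 + 3375 + 31125 = 69500
EV(C) = 0.84 × 199000 + 0.16 × 163000 = 167160 + 26080 = 193240
Overall = 0.32 × 78310 + 0.4 × 69500 + 0.28 × 193240 = 25059.2 + 27800 + 54107.2 = 106966.4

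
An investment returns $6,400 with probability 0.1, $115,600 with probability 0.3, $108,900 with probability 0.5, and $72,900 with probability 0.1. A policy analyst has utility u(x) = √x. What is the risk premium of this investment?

$5,856

E[u] = 0.1·√6400 + 0.3·√115600 + 0.5·√108900 + 0.1·√72900 = 0.1·80 + 0.3·340 + 0.5·330 + 0.1·270 = 302
CE = (302)² = 91204
Risk premium = EV − CE = 97060 − 91204 = 5856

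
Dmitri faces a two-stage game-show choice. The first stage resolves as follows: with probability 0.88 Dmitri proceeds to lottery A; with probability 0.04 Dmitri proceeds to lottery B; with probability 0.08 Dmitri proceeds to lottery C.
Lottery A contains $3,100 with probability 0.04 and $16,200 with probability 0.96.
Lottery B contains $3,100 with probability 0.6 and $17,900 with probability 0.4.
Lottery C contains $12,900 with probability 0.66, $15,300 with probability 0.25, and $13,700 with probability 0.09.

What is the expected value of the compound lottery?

EV(A) = 0.04 × 3100 + 0.96 × 16200 = 124 + 15552 = 15676
EV(B) = 0.6 × 3100 + 0.4 × 17900 = 1860 + 7160 = 9020
EV(C) = 0.66 × 12900 + 0.25 × 15300 + 0.09 × 13700 = 8514 + 3825 + 1233 = 13572
Overall = 0.88 × 15676 + 0.04 × 9020 + 0.08 × 13572 = 13794.88 + 360.8 + 1085.76 = 15241.44

$15,241.44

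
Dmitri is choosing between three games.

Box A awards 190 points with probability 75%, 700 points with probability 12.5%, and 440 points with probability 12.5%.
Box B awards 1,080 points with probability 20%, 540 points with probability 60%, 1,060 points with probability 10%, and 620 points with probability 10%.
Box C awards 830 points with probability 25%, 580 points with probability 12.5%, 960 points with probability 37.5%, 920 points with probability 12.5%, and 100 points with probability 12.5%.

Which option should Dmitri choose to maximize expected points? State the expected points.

Box C (767.5 points)

Box A = 0.75 × 190 + 0.125 × 700 + 0.125 × 440 = 142.5 + 87.5 + 55 = 285
Box B = 0.2 × 1080 + 0.6 × 540 + 0.1 × 1060 + 0.1 × 620 = 216 + 324 + 106 + 62 = 708
Box C = 0.25 × 830 + 0.125 × 580 + 0.375 × 960 + 0.125 × 920 + 0.125 × 100 = 207.5 + 72.5 + 360 + 115 + 12.5 = 767.5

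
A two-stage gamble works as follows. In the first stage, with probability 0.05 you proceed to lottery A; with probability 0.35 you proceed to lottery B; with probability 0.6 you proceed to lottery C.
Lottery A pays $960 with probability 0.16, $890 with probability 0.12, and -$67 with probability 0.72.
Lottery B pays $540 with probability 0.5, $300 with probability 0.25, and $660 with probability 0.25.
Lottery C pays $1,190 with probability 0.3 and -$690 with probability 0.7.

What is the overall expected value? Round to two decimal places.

EV(A) = 0.16 × 960 + 0.12 × 890 + 0.72 × (-67) = 153.6 + 106.8 − 48.24 = 212.16
EV(B) = 0.5 × 540 + 0.25 × 300 + 0.25 × 660 = 270 + 75 + 165 = 510
EV(C) = 0.3 × 1190 + 0.7 × (-690) = 357 − 483 = -126
Overall = 0.05 × 212.16 + 0.35 × 510 + 0.6 × (-126) = 10.608 + 178.5 − 75.6 = 113.508

$113.51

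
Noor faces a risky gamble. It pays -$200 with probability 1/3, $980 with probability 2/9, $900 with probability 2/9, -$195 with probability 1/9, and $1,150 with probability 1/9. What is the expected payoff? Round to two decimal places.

EV = 1/3 × (-200) + 2/9 × 980 + 2/9 × 900 + 1/9 × (-195) + 1/9 × 1150 = -66.6667 + 217.7778 + 200 − 21.6667 + 127.7778 = 457.2222

$457.22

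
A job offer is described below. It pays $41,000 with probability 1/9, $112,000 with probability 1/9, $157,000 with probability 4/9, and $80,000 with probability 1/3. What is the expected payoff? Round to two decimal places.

EV = 1/9 × 41000 + 1/9 × 112000 + 4/9 × 157000 + 1/3 × 80000 = 4555.5556 + 12444.4444 + 69777.7778 + 26666.6667 = 113444.4444

$113,444.44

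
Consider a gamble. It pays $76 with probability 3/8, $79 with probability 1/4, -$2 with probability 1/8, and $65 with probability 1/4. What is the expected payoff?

$64.25

EV = 3/8 × 76 + 1/4 × 79 + 1/8 × (-2) + 1/4 × 65 = 28.5 + 19.75 − 0.25 + 16.25 = 64.25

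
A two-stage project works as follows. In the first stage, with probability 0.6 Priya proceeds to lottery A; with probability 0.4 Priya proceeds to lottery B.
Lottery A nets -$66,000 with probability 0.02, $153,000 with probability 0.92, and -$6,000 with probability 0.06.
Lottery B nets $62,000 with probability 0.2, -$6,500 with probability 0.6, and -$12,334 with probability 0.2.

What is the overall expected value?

EV(A) = 0.02 × (-66000) + 0.92 × 153000 + 0.06 × (-6000) = -1320 + 140760 − 360 = 139080
EV(B) = 0.2 × 62000 + 0.6 × (-6500) + 0.2 × (-12334) = 12400 − 3900 − 2466.8 = 6033.2
Overall = 0.6 × 139080 + 0.4 × 6033.2 = 83448 + 2413.28 = 85861.28

$85,861.28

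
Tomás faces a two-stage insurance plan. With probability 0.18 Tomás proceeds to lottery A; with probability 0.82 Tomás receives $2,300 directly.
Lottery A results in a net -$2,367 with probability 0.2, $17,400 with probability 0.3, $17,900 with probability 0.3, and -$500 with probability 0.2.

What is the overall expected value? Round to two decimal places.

$3,688.99

EV(A) = 0.2 × (-2367) + 0.3 × 17400 + 0.3 × 17900 + 0.2 × (-500) = -473.4 + 5220 + 5370 − 100 = 10016.6
Branch B: 2300 (certain)
Overall = 0.18 × 10016.6 + 0.82 × 2300 = 1802.988 + 1886 = 3688.988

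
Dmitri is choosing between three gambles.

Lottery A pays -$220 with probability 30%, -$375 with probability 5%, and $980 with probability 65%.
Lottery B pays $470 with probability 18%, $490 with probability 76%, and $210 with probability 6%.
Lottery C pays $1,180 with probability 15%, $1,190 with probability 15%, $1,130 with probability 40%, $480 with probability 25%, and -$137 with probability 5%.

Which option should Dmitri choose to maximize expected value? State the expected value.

Lottery A = 0.3 × (-220) + 0.05 × (-375) + 0.65 × 980 = -66 − 18.75 + 637 = 552.25
Lottery B = 0.18 × 470 + 0.76 × 490 + 0.06 × 210 = 84.6 + 372.4 + 12.6 = 469.6
Lottery C = 0.15 × 1180 + 0.15 × 1190 + 0.4 × 1130 + 0.25 × 480 + 0.05 × (-137) = 177 + 178.5 + 452 + 120 − 6.85 = 920.65

Lottery C ($920.65)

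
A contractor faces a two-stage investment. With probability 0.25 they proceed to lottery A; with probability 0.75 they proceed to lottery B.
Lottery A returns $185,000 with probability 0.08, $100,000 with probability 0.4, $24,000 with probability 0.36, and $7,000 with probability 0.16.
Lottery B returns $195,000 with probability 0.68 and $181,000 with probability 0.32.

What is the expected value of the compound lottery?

$159,030

EV(A) = 0.08 × 185000 + 0.4 × 100000 + 0.36 × 24000 + 0.16 × 7000 = 14800 + 40000 + 8640 + 1120 = 64560
EV(B) = 0.68 × 195000 + 0.32 × 181000 = 132600 + 57920 = 190520
Overall = 0.25 × 64560 + 0.75 × 190520 = 16140 + 142890 = 159030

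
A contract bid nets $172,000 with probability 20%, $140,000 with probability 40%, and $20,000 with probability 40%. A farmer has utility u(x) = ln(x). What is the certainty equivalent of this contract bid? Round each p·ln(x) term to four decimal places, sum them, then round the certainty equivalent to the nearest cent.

E[u] = 0.2·ln(172000) + 0.4·ln(140000) + 0.4·ln(20000) = 2.4110 + 4.7398 + 3.9614 = 11.1122
CE = e^11.1122 ≈ 66983.39

$66,983.39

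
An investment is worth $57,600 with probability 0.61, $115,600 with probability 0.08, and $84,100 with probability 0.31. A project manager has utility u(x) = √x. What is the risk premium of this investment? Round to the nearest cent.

E[u] = 0.61·√57600 + 0.08·√115600 + 0.31·√84100 = 0.61·240 + 0.08·340 + 0.31·290 = 263.5
CE = (263.5)² = 69432.25
Risk premium = EV − CE = 70455 − 69432.25 = 1022.75

$1,022.75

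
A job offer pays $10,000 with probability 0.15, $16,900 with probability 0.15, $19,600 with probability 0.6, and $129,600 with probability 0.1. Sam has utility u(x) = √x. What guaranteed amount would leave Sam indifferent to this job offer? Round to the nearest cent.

$23,870.25

E[u] = 0.15·√10000 + 0.15·√16900 + 0.6·√19600 + 0.1·√129600 = 0.15·100 + 0.15·130 + 0.6·140 + 0.1·360 = 154.5
CE = (154.5)² = 23870.25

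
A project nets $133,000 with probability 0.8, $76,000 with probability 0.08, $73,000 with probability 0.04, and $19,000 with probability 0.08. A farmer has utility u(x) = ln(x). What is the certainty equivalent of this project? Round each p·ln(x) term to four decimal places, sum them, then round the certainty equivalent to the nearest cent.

E[u] = 0.8·ln(133000) + 0.08·ln(76000) + 0.04·ln(73000) + 0.08·ln(19000) = 9.4385 + 0.8991 + 0.4479 + 0.7882 = 11.5737
CE = e^11.5737 ≈ 106265.93

$106,265.93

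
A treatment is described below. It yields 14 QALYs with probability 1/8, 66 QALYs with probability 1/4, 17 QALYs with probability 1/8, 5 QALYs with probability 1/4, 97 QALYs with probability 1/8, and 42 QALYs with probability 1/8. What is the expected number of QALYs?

39 QALYs

EV = 1/8 × 14 + 1/4 × 66 + 1/8 × 17 + 1/4 × 5 + 1/8 × 97 + 1/8 × 42 = 1.75 + 16.5 + 2.125 + 1.25 + 12.125 + 5.25 = 39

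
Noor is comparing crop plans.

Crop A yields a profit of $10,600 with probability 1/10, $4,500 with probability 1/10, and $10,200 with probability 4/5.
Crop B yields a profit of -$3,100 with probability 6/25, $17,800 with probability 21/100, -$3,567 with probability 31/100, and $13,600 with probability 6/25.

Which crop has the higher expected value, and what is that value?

Crop A ($9,670)

Crop A = 1/10 × 10600 + 1/10 × 4500 + 4/5 × 10200 = 1060 + 450 + 8160 = 9670
Crop B = 6/25 × (-3100) + 21/100 × 17800 + 31/100 × (-3567) + 6/25 × 13600 = -744 + 3738 − 1105.77 + 3264 = 5152.23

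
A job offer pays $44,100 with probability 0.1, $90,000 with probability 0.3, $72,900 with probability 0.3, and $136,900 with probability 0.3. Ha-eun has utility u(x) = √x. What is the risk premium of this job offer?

$2,541

E[u] = 0.1·√44100 + 0.3·√90000 + 0.3·√72900 + 0.3·√136900 = 0.1·210 + 0.3·300 + 0.3·270 + 0.3·370 = 303
CE = (303)² = 91809
Risk premium = EV − CE = 94350 − 91809 = 2541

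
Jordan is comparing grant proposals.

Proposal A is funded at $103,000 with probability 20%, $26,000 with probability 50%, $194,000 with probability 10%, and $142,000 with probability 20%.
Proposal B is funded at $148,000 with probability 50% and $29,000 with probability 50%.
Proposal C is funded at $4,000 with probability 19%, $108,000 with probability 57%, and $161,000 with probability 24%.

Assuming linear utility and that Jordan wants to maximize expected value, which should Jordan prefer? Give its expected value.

Proposal A = 0.2 × 103000 + 0.5 × 26000 + 0.1 × 194000 + 0.2 × 142000 = 20600 + 13000 + 19400 + 28400 = 81400
Proposal B = 0.5 × 148000 + 0.5 × 29000 = 74000 + 14500 = 88500
Proposal C = 0.19 × 4000 + 0.57 × 108000 + 0.24 × 161000 = 760 + 61560 + 38640 = 100960

Proposal C ($100,960)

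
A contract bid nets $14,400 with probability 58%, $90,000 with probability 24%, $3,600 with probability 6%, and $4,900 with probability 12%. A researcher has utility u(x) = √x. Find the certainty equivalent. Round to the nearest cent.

E[u] = 0.58·√14400 + 0.24·√90000 + 0.06·√3600 + 0.12·√4900 = 0.58·120 + 0.24·300 + 0.06·60 + 0.12·70 = 153.6
CE = (153.6)² = 23592.96

$23,592.96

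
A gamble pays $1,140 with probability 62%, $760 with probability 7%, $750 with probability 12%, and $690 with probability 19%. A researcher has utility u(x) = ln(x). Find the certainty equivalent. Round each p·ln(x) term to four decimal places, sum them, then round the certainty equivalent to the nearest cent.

E[u] = 0.62·ln(1140) + 0.07·ln(760) + 0.12·ln(750) + 0.19·ln(690) = 4.3640 + 0.4643 + 0.7944 + 1.2420 = 6.8647
CE = e^6.8647 ≈ 957.86

$957.86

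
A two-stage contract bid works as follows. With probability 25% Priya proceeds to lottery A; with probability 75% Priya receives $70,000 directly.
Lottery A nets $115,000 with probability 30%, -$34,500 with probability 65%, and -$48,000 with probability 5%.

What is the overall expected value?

$54,918.75

EV(A) = 0.3 × 115000 + 0.65 × (-34500) + 0.05 × (-48000) = 34500 − 22425 − 2400 = 9675
Branch B: 70000 (certain)
Overall = 0.25 × 9675 + 0.75 × 70000 = 2418.75 + 52500 = 54918.75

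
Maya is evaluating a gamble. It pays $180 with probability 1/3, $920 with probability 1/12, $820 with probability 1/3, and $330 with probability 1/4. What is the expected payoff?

EV = 1/3 × 180 + 1/12 × 920 + 1/3 × 820 + 1/4 × 330 = 60 + 76.6667 + 273.3333 + 82.5 = 492.5

$492.50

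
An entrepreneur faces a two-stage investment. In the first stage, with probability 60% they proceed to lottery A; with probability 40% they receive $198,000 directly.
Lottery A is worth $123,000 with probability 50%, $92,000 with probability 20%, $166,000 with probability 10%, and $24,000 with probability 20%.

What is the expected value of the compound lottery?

EV(A) = 0.5 × 123000 + 0.2 × 92000 + 0.1 × 166000 + 0.2 × 24000 = 61500 + 18400 + 16600 + 4800 = 101300
Branch B: 198000 (certain)
Overall = 0.6 × 101300 + 0.4 × 198000 = 60780 + 79200 = 139980

$139,980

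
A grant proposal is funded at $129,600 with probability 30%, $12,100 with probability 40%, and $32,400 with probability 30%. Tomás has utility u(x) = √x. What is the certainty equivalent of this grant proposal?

E[u] = 0.3·√129600 + 0.4·√12100 + 0.3·√32400 = 0.3·360 + 0.4·110 + 0.3·180 = 206
CE = (206)² = 42436

$42,436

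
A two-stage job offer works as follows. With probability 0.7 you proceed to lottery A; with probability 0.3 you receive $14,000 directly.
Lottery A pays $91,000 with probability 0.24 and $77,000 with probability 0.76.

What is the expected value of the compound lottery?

EV(A) = 0.24 × 91000 + 0.76 × 77000 = 21840 + 58520 = 80360
Branch B: 14000 (certain)
Overall = 0.7 × 80360 + 0.3 × 14000 = 56252 + 4200 = 60452

$60,452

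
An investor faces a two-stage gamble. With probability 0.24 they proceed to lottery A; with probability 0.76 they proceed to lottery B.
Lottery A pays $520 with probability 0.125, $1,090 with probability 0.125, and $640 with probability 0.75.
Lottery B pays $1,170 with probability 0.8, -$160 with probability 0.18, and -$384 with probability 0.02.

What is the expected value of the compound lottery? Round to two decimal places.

EV(A) = 0.125 × 520 + 0.125 × 1090 + 0.75 × 640 = 65 + 136.25 + 480 = 681.25
EV(B) = 0.8 × 1170 + 0.18 × (-160) + 0.02 × (-384) = 936 − 28.8 − 7.68 = 899.52
Overall = 0.24 × 681.25 + 0.76 × 899.52 = 163.5 + 683.6352 = 847.1352

$847.14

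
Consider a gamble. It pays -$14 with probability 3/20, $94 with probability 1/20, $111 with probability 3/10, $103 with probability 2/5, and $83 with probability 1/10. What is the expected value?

EV = 3/20 × (-14) + 1/20 × 94 + 3/10 × 111 + 2/5 × 103 + 1/10 × 83 = -2.1 + 4.7 + 33.3 + 41.2 + 8.3 = 85.4

$85.40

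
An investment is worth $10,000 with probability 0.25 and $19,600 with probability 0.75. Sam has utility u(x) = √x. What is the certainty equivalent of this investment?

$16,900

E[u] = 0.25·√10000 + 0.75·√19600 = 0.25·100 + 0.75·140 = 130
CE = (130)² = 16900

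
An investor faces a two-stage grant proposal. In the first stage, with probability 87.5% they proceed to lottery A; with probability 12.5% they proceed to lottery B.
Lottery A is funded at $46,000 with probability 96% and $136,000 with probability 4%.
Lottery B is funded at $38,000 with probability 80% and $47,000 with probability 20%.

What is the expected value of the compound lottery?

EV(A) = 0.96 × 46000 + 0.04 × 136000 = 44160 + 5440 = 49600
EV(B) = 0.8 × 38000 + 0.2 × 47000 = 30400 + 9400 = 39800
Overall = 0.875 × 49600 + 0.125 × 39800 = 43400 + 4975 = 48375

$48,375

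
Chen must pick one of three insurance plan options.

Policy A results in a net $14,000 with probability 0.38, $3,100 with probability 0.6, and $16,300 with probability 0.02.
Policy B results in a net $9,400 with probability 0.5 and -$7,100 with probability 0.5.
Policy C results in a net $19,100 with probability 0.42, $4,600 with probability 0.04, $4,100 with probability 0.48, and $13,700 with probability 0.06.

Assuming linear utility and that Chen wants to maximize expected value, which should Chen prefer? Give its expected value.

Policy A = 0.38 × 14000 + 0.6 × 3100 + 0.02 × 16300 = 5320 + 1860 + 326 = 7506
Policy B = 0.5 × 9400 + 0.5 × (-7100) = 4700 − 3550 = 1150
Policy C = 0.42 × 19100 + 0.04 × 4600 + 0.48 × 4100 + 0.06 × 13700 = 8022 + 184 + 1968 + 822 = 10996

Policy C ($10,996)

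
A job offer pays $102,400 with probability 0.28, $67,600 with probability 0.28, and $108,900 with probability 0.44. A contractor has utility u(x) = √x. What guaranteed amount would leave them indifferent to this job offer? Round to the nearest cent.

E[u] = 0.28·√102400 + 0.28·√67600 + 0.44·√108900 = 0.28·320 + 0.28·260 + 0.44·330 = 307.6
CE = (307.6)² = 94617.76

$94,617.76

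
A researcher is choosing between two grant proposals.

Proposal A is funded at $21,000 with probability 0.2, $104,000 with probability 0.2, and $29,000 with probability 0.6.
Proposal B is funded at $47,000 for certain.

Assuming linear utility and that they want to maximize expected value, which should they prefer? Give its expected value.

Proposal B ($47,000)

Proposal A = 0.2 × 21000 + 0.2 × 104000 + 0.6 × 29000 = 4200 + 20800 + 17400 = 42400
Proposal B: 47000 (certain)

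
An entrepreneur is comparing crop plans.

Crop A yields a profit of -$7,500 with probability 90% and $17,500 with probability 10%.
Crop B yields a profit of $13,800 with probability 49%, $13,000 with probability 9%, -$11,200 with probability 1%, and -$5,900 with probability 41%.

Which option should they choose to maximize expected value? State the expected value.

Crop A = 0.9 × (-7500) + 0.1 × 17500 = -6750 + 1750 = -5000
Crop B = 0.49 × 13800 + 0.09 × 13000 + 0.01 × (-11200) + 0.41 × (-5900) = 6762 + 1170 − 112 − 2419 = 5401

Crop B ($5,401)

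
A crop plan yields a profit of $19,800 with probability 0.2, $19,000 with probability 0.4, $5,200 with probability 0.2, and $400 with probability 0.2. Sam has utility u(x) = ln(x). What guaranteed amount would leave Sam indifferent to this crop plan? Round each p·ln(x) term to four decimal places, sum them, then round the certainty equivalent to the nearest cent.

E[u] = 0.2·ln(19800) + 0.4·ln(19000) + 0.2·ln(5200) + 0.2·ln(400) = 1.9787 + 3.9409 + 1.7113 + 1.1983 = 8.8292
CE = e^8.8292 ≈ 6830.82

$6,830.82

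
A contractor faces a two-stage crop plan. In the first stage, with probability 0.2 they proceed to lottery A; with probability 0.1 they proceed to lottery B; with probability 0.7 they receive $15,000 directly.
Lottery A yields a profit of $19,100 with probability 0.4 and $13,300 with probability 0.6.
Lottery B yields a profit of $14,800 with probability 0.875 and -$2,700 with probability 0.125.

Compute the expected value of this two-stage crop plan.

$14,885.25

EV(A) = 0.4 × 19100 + 0.6 × 13300 = 7640 + 7980 = 15620
EV(B) = 0.875 × 14800 + 0.125 × (-2700) = 12950 − 337.5 = 12612.5
Branch C: 15000 (certain)
Overall = 0.2 × 15620 + 0.1 × 12612.5 + 0.7 × 15000 = 3124 + 1261.25 + 10500 = 14885.25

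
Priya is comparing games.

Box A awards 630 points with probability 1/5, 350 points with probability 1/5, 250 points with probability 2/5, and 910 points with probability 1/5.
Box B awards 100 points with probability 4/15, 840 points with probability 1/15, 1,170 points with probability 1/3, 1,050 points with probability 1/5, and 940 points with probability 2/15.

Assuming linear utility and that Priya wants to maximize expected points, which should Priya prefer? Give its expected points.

Box A = 1/5 × 630 + 1/5 × 350 + 2/5 × 250 + 1/5 × 910 = 126 + 70 + 100 + 182 = 478
Box B = 4/15 × 100 + 1/15 × 840 + 1/3 × 1170 + 1/5 × 1050 + 2/15 × 940 = 26.6667 + 56 + 390 + 210 + 125.3333 = 808

Box B (808 points)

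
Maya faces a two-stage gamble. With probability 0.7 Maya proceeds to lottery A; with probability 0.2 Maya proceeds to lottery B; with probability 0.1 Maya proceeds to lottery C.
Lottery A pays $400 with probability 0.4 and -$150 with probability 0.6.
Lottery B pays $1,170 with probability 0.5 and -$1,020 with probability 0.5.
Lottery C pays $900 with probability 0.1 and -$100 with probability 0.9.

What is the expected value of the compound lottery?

$64

EV(A) = 0.4 × 400 + 0.6 × (-150) = 160 − 90 = 70
EV(B) = 0.5 × 1170 + 0.5 × (-1020) = 585 − 510 = 75
EV(C) = 0.1 × 900 + 0.9 × (-100) = 90 − 90 = 0
Overall = 0.7 × 70 + 0.2 × 75 + 0.1 × 0 = 49 + 15 + 0 = 64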